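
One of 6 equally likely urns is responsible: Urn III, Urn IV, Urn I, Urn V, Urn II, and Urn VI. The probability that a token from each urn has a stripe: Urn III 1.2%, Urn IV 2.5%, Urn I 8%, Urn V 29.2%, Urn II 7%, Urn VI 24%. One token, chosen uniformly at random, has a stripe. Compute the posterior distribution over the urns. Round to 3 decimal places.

Since the prior is uniform, the posterior is proportional to the likelihood:
  Urn III: 0.012
  Urn IV: 0.025
  Urn I: 0.08
  Urn V: 0.292
  Urn II: 0.07
  Urn VI: 0.24
Total = 0.719.
P(Urn III | striped) = 0.012/0.719 ≈ 0.017
P(Urn IV | striped) = 0.025/0.719 ≈ 0.035
P(Urn I | striped) = 0.08/0.719 ≈ 0.111
P(Urn V | striped) = 0.292/0.719 ≈ 0.406
P(Urn II | striped) = 0.07/0.719 ≈ 0.097
P(Urn VI | striped) = 0.24/0.719 ≈ 0.334
(Check: 0.017+0.035+0.111+0.406+0.097+0.334 = 1.000.)

Urn III 0.017, Urn IV 0.035, Urn I 0.111, Urn V 0.406, Urn II 0.097, Urn VI 0.334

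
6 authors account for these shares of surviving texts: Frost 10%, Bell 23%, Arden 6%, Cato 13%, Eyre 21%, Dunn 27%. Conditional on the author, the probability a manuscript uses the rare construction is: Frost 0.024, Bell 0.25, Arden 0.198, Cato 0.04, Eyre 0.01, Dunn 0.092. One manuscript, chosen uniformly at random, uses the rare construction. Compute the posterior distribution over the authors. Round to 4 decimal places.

Frost 0.0231, Bell 0.5533, Arden 0.1143, Cato 0.0500, Eyre 0.0202, Dunn 0.2390

Compute prior × likelihood for every hypothesis:
  Frost: 0.1 × 0.024 = 0.0024
  Bell: 0.23 × 0.25 = 0.0575
  Arden: 0.06 × 0.198 = 0.01188
  Cato: 0.13 × 0.04 = 0.0052
  Eyre: 0.21 × 0.01 = 0.0021
  Dunn: 0.27 × 0.092 = 0.02484
Normalizing constant = 0.10392.
P(Frost | rare-form) = 0.0024/0.10392 ≈ 0.0231
P(Bell | rare-form) = 0.0575/0.10392 ≈ 0.5533
P(Arden | rare-form) = 0.01188/0.10392 ≈ 0.1143
P(Cato | rare-form) = 0.0052/0.10392 ≈ 0.0500
P(Eyre | rare-form) = 0.0021/0.10392 ≈ 0.0202
P(Dunn | rare-form) = 0.02484/0.10392 ≈ 0.2390
(Check: 0.0231+0.5533+0.1143+0.0500+0.0202+0.2390 = 0.9999.)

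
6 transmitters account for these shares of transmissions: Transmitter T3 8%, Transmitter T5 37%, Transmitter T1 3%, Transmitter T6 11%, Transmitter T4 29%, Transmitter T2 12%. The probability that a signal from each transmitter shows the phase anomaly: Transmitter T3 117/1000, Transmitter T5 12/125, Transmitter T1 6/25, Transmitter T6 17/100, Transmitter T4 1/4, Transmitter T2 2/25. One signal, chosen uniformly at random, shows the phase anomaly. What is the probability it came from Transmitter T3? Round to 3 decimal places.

Prior × likelihood for each hypothesis:
  Transmitter T3: 0.08 × 0.117 = 0.00936
  Transmitter T5: 0.37 × 0.096 = 0.03552
  Transmitter T1: 0.03 × 0.24 = 0.0072
  Transmitter T6: 0.11 × 0.17 = 0.0187
  Transmitter T4: 0.29 × 0.25 = 0.0725
  Transmitter T2: 0.12 × 0.08 = 0.0096
Total = 0.15288.
P(Transmitter T3 | evidence) = 0.00936 / 0.15288 ≈ 0.061.

0.061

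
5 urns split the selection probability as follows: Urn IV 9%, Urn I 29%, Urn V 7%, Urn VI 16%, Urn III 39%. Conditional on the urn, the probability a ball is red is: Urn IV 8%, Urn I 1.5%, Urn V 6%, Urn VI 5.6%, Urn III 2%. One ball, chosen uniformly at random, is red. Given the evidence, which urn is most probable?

Urn VI

Prior × likelihood for each hypothesis:
  Urn IV: 0.09 × 0.08 = 0.0072
  Urn I: 0.29 × 0.015 = 0.00435
  Urn V: 0.07 × 0.06 = 0.0042
  Urn VI: 0.16 × 0.056 = 0.00896
  Urn III: 0.39 × 0.02 = 0.0078
Sum = 0.03251.
Largest term belongs to Urn VI, so Urn VI is most probable.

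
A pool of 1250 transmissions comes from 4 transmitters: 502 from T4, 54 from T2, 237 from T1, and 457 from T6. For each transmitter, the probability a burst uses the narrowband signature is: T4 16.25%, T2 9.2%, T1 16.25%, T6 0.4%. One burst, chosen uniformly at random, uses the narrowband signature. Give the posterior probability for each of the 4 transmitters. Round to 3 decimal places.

T4 0.643, T2 0.039, T1 0.304, T6 0.014

Prior × likelihood for each hypothesis:
  T4: 0.4016 × 0.1625 = 0.06526
  T2: 0.0432 × 0.092 = 0.0039744
  T1: 0.1896 × 0.1625 = 0.03081
  T6: 0.3656 × 0.004 = 0.0014624
Sum = 0.1015068.
P(T4 | narrowband) = 0.06526/0.1015068 ≈ 0.643
P(T2 | narrowband) = 0.0039744/0.1015068 ≈ 0.039
P(T1 | narrowband) = 0.03081/0.1015068 ≈ 0.304
P(T6 | narrowband) = 0.0014624/0.1015068 ≈ 0.014
(Check: 0.643+0.039+0.304+0.014 = 1.000.)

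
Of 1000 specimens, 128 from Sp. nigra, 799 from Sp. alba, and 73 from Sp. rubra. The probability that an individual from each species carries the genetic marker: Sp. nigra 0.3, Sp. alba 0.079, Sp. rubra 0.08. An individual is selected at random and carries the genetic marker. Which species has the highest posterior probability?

Sp. alba

By Bayes' rule, posterior ∝ prior × likelihood:
  Sp. nigra: 0.128 × 0.3 = 0.0384
  Sp. alba: 0.799 × 0.079 = 0.063121
  Sp. rubra: 0.073 × 0.08 = 0.00584
Sum = 0.107361.
Largest term belongs to Sp. alba, so Sp. alba is most probable.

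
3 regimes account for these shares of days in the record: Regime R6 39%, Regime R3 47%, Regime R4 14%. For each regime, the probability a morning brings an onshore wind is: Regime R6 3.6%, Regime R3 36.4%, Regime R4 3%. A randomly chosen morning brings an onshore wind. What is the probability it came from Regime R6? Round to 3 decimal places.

0.074

Compute prior × likelihood for every hypothesis:
  Regime R6: 0.39 × 0.036 = 0.01404
  Regime R3: 0.47 × 0.364 = 0.17108
  Regime R4: 0.14 × 0.03 = 0.0042
Total = 0.18932.
P(Regime R6 | evidence) = 0.01404 / 0.18932 ≈ 0.074.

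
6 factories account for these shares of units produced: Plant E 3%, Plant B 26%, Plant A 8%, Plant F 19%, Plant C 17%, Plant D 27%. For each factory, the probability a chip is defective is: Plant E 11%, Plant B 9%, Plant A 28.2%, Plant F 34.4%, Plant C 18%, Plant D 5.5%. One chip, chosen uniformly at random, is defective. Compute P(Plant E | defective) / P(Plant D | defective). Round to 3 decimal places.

0.222

By Bayes' rule, posterior ∝ prior × likelihood:
  Plant E: 0.03 × 0.11 = 0.0033
  Plant B: 0.26 × 0.09 = 0.0234
  Plant A: 0.08 × 0.282 = 0.02256
  Plant F: 0.19 × 0.344 = 0.06536
  Plant C: 0.17 × 0.18 = 0.0306
  Plant D: 0.27 × 0.055 = 0.01485
Total = 0.16007.
The ratio is 0.0033 / 0.01485 (the normalizer cancels) = 0.222.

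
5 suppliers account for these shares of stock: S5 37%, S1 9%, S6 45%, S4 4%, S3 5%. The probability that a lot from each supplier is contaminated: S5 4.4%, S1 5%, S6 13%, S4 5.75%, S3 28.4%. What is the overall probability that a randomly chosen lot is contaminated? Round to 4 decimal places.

By Bayes' rule, posterior ∝ prior × likelihood:
  S5: 0.37 × 0.044 = 0.01628
  S1: 0.09 × 0.05 = 0.0045
  S6: 0.45 × 0.13 = 0.0585
  S4: 0.04 × 0.0575 = 0.0023
  S3: 0.05 × 0.284 = 0.0142
P(contaminated) = 0.01628 + 0.0045 + 0.0585 + 0.0023 + 0.0142 = 0.09578 → 0.0958.

0.0958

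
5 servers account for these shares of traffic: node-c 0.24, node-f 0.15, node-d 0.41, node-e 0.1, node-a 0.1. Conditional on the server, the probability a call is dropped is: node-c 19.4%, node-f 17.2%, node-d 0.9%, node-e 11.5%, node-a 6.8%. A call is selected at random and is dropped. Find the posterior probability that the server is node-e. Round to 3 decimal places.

Compute prior × likelihood for every hypothesis:
  node-c: 0.24 × 0.194 = 0.04656
  node-f: 0.15 × 0.172 = 0.0258
  node-d: 0.41 × 0.009 = 0.00369
  node-e: 0.1 × 0.115 = 0.0115
  node-a: 0.1 × 0.068 = 0.0068
Normalizing constant = 0.09435.
P(node-e | evidence) = 0.0115 / 0.09435 ≈ 0.122.

0.122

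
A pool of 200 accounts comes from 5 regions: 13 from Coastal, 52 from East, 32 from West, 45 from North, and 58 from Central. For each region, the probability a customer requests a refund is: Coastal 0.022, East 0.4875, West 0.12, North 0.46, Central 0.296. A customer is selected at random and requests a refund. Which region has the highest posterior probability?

By Bayes' rule, posterior ∝ prior × likelihood:
  Coastal: 0.065 × 0.022 = 0.00143
  East: 0.26 × 0.4875 = 0.12675
  West: 0.16 × 0.12 = 0.0192
  North: 0.225 × 0.46 = 0.1035
  Central: 0.29 × 0.296 = 0.08584
Sum = 0.33672.
Largest term belongs to East, so East is most probable.

East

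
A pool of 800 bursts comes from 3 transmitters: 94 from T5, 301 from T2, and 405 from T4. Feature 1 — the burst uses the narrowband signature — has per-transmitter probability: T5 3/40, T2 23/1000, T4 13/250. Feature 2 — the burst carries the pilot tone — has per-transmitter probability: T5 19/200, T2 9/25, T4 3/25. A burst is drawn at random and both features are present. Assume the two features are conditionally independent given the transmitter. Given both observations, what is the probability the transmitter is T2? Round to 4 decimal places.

Unnormalized posteriors (prior × likelihood):
  T5: 0.1175 × 0.075 × 0.095 = 0.0008371875
  T2: 0.37625 × 0.023 × 0.36 = 0.00311535
  T4: 0.50625 × 0.052 × 0.12 = 0.003159
Sum = 0.0071115375.
P(T2 | evidence) = 0.00311535 / 0.0071115375 ≈ 0.4381.

0.4381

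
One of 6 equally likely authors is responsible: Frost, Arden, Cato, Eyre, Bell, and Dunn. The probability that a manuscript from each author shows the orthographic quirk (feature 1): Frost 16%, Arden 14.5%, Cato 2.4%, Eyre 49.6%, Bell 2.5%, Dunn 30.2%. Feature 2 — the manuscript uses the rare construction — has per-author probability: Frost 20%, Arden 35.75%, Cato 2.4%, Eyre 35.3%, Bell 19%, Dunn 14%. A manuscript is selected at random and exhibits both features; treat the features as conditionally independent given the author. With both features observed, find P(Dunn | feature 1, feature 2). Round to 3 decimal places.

0.138

With a uniform prior (1/6 each), posterior ∝ likelihood:
  Frost: 0.16 × 0.2 = 0.032
  Arden: 0.145 × 0.3575 = 0.0518375
  Cato: 0.024 × 0.024 = 0.000576
  Eyre: 0.496 × 0.353 = 0.175088
  Bell: 0.025 × 0.19 = 0.00475
  Dunn: 0.302 × 0.14 = 0.04228
Total = 0.3065315.
P(Dunn | evidence) = 0.04228 / 0.3065315 ≈ 0.138.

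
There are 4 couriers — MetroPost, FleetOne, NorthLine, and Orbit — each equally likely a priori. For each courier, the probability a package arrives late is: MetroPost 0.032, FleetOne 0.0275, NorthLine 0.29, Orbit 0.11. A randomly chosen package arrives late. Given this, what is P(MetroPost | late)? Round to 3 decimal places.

Since the prior is uniform, the posterior is proportional to the likelihood:
  MetroPost: 0.032
  FleetOne: 0.0275
  NorthLine: 0.29
  Orbit: 0.11
Sum = 0.4595.
P(MetroPost | evidence) = 0.032 / 0.4595 ≈ 0.070.

0.070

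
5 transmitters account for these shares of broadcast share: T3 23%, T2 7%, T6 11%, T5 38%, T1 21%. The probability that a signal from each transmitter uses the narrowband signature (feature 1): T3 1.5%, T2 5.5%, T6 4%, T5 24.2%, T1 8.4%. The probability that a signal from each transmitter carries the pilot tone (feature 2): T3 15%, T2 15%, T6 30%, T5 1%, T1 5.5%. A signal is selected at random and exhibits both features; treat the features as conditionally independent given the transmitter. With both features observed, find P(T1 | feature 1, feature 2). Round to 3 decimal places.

0.225

Prior × likelihood for each hypothesis:
  T3: 0.23 × 0.015 × 0.15 = 0.0005175
  T2: 0.07 × 0.055 × 0.15 = 0.0005775
  T6: 0.11 × 0.04 × 0.3 = 0.00132
  T5: 0.38 × 0.242 × 0.01 = 0.0009196
  T1: 0.21 × 0.084 × 0.055 = 0.0009702
Normalizing constant = 0.0043048.
P(T1 | evidence) = 0.0009702 / 0.0043048 ≈ 0.225.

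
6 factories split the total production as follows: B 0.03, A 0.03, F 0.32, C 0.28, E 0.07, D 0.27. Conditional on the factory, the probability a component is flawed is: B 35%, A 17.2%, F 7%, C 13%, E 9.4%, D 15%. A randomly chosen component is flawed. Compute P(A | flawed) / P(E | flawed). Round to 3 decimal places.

0.784

Compute prior × likelihood for every hypothesis:
  B: 0.03 × 0.35 = 0.0105
  A: 0.03 × 0.172 = 0.00516
  F: 0.32 × 0.07 = 0.0224
  C: 0.28 × 0.13 = 0.0364
  E: 0.07 × 0.094 = 0.00658
  D: 0.27 × 0.15 = 0.0405
Sum = 0.12154.
The ratio is 0.00516 / 0.00658 (the normalizer cancels) = 0.784.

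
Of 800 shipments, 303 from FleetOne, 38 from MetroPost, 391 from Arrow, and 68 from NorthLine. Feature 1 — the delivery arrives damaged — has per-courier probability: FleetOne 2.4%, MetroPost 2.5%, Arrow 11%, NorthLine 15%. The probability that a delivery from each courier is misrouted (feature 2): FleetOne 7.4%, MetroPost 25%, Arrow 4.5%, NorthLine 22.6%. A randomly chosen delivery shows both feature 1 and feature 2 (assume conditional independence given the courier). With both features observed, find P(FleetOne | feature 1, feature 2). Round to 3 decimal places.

0.107

Unnormalized posteriors (prior × likelihood):
  FleetOne: 0.37875 × 0.024 × 0.074 = 0.00067266
  MetroPost: 0.0475 × 0.025 × 0.25 = 0.000296875
  Arrow: 0.48875 × 0.11 × 0.045 = 0.0024193125
  NorthLine: 0.085 × 0.15 × 0.226 = 0.0028815
Sum = 0.0062703475.
P(FleetOne | evidence) = 0.00067266 / 0.0062703475 ≈ 0.107.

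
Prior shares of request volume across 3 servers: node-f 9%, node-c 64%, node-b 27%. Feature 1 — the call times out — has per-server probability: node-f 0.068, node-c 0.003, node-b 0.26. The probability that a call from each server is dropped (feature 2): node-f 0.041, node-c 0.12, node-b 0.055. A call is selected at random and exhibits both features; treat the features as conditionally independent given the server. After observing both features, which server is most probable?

By Bayes' rule, posterior ∝ prior × likelihood:
  node-f: 0.09 × 0.068 × 0.041 = 0.00025092
  node-c: 0.64 × 0.003 × 0.12 = 0.0002304
  node-b: 0.27 × 0.26 × 0.055 = 0.003861
Sum = 0.00434232.
Largest term belongs to node-b, so node-b is most probable.

node-b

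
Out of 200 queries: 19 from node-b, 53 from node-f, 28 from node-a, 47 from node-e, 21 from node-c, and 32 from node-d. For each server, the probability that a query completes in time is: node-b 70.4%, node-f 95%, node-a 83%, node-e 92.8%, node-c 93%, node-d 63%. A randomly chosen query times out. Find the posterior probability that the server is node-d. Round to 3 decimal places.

Taking complements, P(timeout | each) = node-b 0.296, node-f 0.05, node-a 0.17, node-e 0.072, node-c 0.07, node-d 0.37.
Compute prior × likelihood for every hypothesis:
  node-b: 0.095 × 0.296 = 0.02812
  node-f: 0.265 × 0.05 = 0.01325
  node-a: 0.14 × 0.17 = 0.0238
  node-e: 0.235 × 0.072 = 0.01692
  node-c: 0.105 × 0.07 = 0.00735
  node-d: 0.16 × 0.37 = 0.0592
Total = 0.14864.
P(node-d | evidence) = 0.0592 / 0.14864 ≈ 0.398.

0.398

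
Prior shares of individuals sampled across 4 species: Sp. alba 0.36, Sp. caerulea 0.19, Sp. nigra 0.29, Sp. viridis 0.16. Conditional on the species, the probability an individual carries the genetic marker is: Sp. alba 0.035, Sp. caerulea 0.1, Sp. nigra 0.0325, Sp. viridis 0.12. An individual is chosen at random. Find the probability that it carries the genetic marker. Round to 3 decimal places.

0.060

Compute prior × likelihood for every hypothesis:
  Sp. alba: 0.36 × 0.035 = 0.0126
  Sp. caerulea: 0.19 × 0.1 = 0.019
  Sp. nigra: 0.29 × 0.0325 = 0.009425
  Sp. viridis: 0.16 × 0.12 = 0.0192
P(marker) = 0.0126 + 0.019 + 0.009425 + 0.0192 = 0.060225 → 0.060.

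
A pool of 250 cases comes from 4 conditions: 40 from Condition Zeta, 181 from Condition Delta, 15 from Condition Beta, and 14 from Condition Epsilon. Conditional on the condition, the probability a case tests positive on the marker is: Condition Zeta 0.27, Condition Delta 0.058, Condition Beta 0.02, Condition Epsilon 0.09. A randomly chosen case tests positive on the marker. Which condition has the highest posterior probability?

By Bayes' rule, posterior ∝ prior × likelihood:
  Condition Zeta: 0.16 × 0.27 = 0.0432
  Condition Delta: 0.724 × 0.058 = 0.041992
  Condition Beta: 0.06 × 0.02 = 0.0012
  Condition Epsilon: 0.056 × 0.09 = 0.00504
Sum = 0.091432.
Largest term belongs to Condition Zeta, so Condition Zeta is most probable.

Condition Zeta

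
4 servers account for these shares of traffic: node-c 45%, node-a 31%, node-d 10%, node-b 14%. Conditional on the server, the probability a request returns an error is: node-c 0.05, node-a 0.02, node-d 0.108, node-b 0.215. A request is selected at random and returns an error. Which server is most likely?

Prior × likelihood for each hypothesis:
  node-c: 0.45 × 0.05 = 0.0225
  node-a: 0.31 × 0.02 = 0.0062
  node-d: 0.1 × 0.108 = 0.0108
  node-b: 0.14 × 0.215 = 0.0301
Sum = 0.0696.
Largest term belongs to node-b, so node-b is most probable.

node-b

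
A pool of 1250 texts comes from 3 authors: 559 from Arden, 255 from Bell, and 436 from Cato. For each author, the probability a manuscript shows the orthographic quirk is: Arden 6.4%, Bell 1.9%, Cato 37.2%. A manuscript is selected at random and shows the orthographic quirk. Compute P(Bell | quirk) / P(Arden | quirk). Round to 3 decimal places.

Unnormalized posteriors (prior × likelihood):
  Arden: 0.4472 × 0.064 = 0.0286208
  Bell: 0.204 × 0.019 = 0.003876
  Cato: 0.3488 × 0.372 = 0.1297536
Sum = 0.1622504.
The ratio is 0.003876 / 0.0286208 (the normalizer cancels) = 0.135.

0.135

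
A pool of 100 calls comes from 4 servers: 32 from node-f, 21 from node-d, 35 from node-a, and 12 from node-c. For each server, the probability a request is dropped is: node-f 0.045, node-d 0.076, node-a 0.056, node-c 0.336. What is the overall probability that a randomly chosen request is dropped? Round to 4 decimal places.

By Bayes' rule, posterior ∝ prior × likelihood:
  node-f: 0.32 × 0.045 = 0.0144
  node-d: 0.21 × 0.076 = 0.01596
  node-a: 0.35 × 0.056 = 0.0196
  node-c: 0.12 × 0.336 = 0.04032
P(dropped) = 0.0144 + 0.01596 + 0.0196 + 0.04032 = 0.09028 → 0.0903.

0.0903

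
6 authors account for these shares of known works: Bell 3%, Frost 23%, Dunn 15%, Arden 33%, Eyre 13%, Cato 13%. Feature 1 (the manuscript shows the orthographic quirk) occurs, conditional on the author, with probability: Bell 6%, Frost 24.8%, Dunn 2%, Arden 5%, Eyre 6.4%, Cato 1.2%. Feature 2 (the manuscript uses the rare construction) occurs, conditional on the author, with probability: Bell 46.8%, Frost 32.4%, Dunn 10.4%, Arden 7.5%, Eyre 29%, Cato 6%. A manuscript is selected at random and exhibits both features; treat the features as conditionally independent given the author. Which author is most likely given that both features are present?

By Bayes' rule, posterior ∝ prior × likelihood:
  Bell: 0.03 × 0.06 × 0.468 = 0.0008424
  Frost: 0.23 × 0.248 × 0.324 = 0.01848096
  Dunn: 0.15 × 0.02 × 0.104 = 0.000312
  Arden: 0.33 × 0.05 × 0.075 = 0.0012375
  Eyre: 0.13 × 0.064 × 0.29 = 0.0024128
  Cato: 0.13 × 0.012 × 0.06 = 0.0000936
Sum = 0.02337926.
Largest term belongs to Frost, so Frost is most probable.

Frost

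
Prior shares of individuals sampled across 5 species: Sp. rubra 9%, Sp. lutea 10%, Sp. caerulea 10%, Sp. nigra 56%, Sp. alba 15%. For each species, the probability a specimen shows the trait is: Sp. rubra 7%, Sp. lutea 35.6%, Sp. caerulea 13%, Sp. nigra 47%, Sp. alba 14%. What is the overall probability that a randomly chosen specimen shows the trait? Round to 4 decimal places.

Compute prior × likelihood for every hypothesis:
  Sp. rubra: 0.09 × 0.07 = 0.0063
  Sp. lutea: 0.1 × 0.356 = 0.0356
  Sp. caerulea: 0.1 × 0.13 = 0.013
  Sp. nigra: 0.56 × 0.47 = 0.2632
  Sp. alba: 0.15 × 0.14 = 0.021
P(trait) = 0.0063 + 0.0356 + 0.013 + 0.2632 + 0.021 = 0.3391 → 0.3391.

0.3391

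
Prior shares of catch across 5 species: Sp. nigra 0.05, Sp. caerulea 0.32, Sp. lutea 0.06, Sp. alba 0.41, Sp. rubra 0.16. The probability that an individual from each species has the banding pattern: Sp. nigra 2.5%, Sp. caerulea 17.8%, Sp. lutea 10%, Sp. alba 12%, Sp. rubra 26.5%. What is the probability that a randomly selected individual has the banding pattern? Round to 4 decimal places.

0.1558

Compute prior × likelihood for every hypothesis:
  Sp. nigra: 0.05 × 0.025 = 0.00125
  Sp. caerulea: 0.32 × 0.178 = 0.05696
  Sp. lutea: 0.06 × 0.1 = 0.006
  Sp. alba: 0.41 × 0.12 = 0.0492
  Sp. rubra: 0.16 × 0.265 = 0.0424
P(banded) = 0.00125 + 0.05696 + 0.006 + 0.0492 + 0.0424 = 0.15581 → 0.1558.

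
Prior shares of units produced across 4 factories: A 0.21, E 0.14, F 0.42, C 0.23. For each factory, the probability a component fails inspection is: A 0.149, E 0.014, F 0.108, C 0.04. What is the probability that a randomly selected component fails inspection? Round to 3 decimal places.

Prior × likelihood for each hypothesis:
  A: 0.21 × 0.149 = 0.03129
  E: 0.14 × 0.014 = 0.00196
  F: 0.42 × 0.108 = 0.04536
  C: 0.23 × 0.04 = 0.0092
P(nonconforming) = 0.03129 + 0.00196 + 0.04536 + 0.0092 = 0.08781 → 0.088.

0.088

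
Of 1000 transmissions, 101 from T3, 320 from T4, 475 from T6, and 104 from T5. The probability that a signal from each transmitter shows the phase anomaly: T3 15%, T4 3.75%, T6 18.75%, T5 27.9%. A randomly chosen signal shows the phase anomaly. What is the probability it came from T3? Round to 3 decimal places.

Prior × likelihood for each hypothesis:
  T3: 0.101 × 0.15 = 0.01515
  T4: 0.32 × 0.0375 = 0.012
  T6: 0.475 × 0.1875 = 0.0890625
  T5: 0.104 × 0.279 = 0.029016
Total = 0.1452285.
P(T3 | evidence) = 0.01515 / 0.1452285 ≈ 0.104.

0.104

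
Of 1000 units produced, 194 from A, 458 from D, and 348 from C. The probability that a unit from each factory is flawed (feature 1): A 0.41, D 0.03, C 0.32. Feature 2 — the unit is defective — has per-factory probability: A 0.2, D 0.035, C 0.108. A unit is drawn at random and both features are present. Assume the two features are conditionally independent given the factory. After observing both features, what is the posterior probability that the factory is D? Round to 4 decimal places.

0.0169

Compute prior × likelihood for every hypothesis:
  A: 0.194 × 0.41 × 0.2 = 0.015908
  D: 0.458 × 0.03 × 0.035 = 0.0004809
  C: 0.348 × 0.32 × 0.108 = 0.01202688
Total = 0.02841578.
P(D | evidence) = 0.0004809 / 0.02841578 ≈ 0.0169.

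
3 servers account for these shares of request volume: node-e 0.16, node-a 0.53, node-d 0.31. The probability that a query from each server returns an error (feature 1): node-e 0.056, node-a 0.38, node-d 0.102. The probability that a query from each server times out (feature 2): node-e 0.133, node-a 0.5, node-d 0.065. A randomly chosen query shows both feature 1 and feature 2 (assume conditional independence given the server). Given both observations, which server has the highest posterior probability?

Compute prior × likelihood for every hypothesis:
  node-e: 0.16 × 0.056 × 0.133 = 0.00119168
  node-a: 0.53 × 0.38 × 0.5 = 0.1007
  node-d: 0.31 × 0.102 × 0.065 = 0.0020553
Normalizing constant = 0.10394698.
Largest term belongs to node-a, so node-a is most probable.

node-a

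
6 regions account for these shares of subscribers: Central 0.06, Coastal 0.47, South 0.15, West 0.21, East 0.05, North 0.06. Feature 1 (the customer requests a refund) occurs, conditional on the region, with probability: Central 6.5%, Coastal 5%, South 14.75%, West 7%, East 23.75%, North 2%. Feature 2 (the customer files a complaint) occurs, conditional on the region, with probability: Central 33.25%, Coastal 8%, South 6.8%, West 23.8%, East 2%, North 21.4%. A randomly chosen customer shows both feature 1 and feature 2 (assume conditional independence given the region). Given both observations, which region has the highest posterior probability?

Compute prior × likelihood for every hypothesis:
  Central: 0.06 × 0.065 × 0.3325 = 0.00129675
  Coastal: 0.47 × 0.05 × 0.08 = 0.00188
  South: 0.15 × 0.1475 × 0.068 = 0.0015045
  West: 0.21 × 0.07 × 0.238 = 0.0034986
  East: 0.05 × 0.2375 × 0.02 = 0.0002375
  North: 0.06 × 0.02 × 0.214 = 0.0002568
Sum = 0.00867415.
Largest term belongs to West, so West is most probable.

West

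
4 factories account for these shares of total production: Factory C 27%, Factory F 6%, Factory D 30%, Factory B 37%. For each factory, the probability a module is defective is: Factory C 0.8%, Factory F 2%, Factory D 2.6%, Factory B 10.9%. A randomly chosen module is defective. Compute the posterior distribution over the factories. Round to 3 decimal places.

Factory C 0.042, Factory F 0.023, Factory D 0.151, Factory B 0.783

By Bayes' rule, posterior ∝ prior × likelihood:
  Factory C: 0.27 × 0.008 = 0.00216
  Factory F: 0.06 × 0.02 = 0.0012
  Factory D: 0.3 × 0.026 = 0.0078
  Factory B: 0.37 × 0.109 = 0.04033
Sum = 0.05149.
P(Factory C | defective) = 0.00216/0.05149 ≈ 0.042
P(Factory F | defective) = 0.0012/0.05149 ≈ 0.023
P(Factory D | defective) = 0.0078/0.05149 ≈ 0.151
P(Factory B | defective) = 0.04033/0.05149 ≈ 0.783
(Check: 0.042+0.023+0.151+0.783 = 0.999.)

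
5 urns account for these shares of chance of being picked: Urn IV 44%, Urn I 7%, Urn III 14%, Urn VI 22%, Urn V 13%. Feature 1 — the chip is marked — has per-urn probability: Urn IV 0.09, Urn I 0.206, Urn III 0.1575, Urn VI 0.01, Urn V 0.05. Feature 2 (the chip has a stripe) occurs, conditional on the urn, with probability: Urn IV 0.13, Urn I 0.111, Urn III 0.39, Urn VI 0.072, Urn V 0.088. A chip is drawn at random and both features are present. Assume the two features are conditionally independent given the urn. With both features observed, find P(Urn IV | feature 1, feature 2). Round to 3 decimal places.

By Bayes' rule, posterior ∝ prior × likelihood:
  Urn IV: 0.44 × 0.09 × 0.13 = 0.005148
  Urn I: 0.07 × 0.206 × 0.111 = 0.00160062
  Urn III: 0.14 × 0.1575 × 0.39 = 0.0085995
  Urn VI: 0.22 × 0.01 × 0.072 = 0.0001584
  Urn V: 0.13 × 0.05 × 0.088 = 0.000572
Normalizing constant = 0.01607852.
P(Urn IV | evidence) = 0.005148 / 0.01607852 ≈ 0.320.

0.320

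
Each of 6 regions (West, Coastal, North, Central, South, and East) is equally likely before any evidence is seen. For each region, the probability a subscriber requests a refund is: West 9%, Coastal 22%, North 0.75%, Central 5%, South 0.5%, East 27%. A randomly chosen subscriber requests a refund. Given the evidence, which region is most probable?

East

With a uniform prior (1/6 each), posterior ∝ likelihood:
  West: 0.09
  Coastal: 0.22
  North: 0.0075
  Central: 0.05
  South: 0.005
  East: 0.27
Sum = 0.6425.
Largest term belongs to East, so East is most probable.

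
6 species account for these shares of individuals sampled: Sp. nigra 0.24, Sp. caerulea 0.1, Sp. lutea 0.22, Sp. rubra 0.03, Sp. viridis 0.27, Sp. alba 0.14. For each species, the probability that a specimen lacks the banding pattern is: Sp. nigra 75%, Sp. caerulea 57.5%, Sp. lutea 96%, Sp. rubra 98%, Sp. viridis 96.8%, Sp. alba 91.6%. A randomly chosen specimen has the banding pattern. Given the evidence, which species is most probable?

Sp. nigra

Taking complements, P(banded | each) = Sp. nigra 0.25, Sp. caerulea 0.425, Sp. lutea 0.04, Sp. rubra 0.02, Sp. viridis 0.032, Sp. alba 0.084.
Unnormalized posteriors (prior × likelihood):
  Sp. nigra: 0.24 × 0.25 = 0.06
  Sp. caerulea: 0.1 × 0.425 = 0.0425
  Sp. lutea: 0.22 × 0.04 = 0.0088
  Sp. rubra: 0.03 × 0.02 = 0.0006
  Sp. viridis: 0.27 × 0.032 = 0.00864
  Sp. alba: 0.14 × 0.084 = 0.01176
Sum = 0.1323.
Largest term belongs to Sp. nigra, so Sp. nigra is most probable.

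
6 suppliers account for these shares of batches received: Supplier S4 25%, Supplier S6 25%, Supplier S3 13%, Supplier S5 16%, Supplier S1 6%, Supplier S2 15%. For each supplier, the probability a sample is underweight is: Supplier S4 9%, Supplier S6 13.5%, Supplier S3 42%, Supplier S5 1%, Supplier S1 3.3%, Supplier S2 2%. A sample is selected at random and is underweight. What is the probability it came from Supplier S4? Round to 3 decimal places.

Compute prior × likelihood for every hypothesis:
  Supplier S4: 0.25 × 0.09 = 0.0225
  Supplier S6: 0.25 × 0.135 = 0.03375
  Supplier S3: 0.13 × 0.42 = 0.0546
  Supplier S5: 0.16 × 0.01 = 0.0016
  Supplier S1: 0.06 × 0.033 = 0.00198
  Supplier S2: 0.15 × 0.02 = 0.003
Sum = 0.11743.
P(Supplier S4 | evidence) = 0.0225 / 0.11743 ≈ 0.192.

0.192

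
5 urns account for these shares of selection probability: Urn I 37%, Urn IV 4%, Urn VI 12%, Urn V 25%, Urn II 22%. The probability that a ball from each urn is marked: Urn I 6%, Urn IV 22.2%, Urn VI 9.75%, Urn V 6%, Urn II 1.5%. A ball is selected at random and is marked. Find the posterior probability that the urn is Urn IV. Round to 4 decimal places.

Unnormalized posteriors (prior × likelihood):
  Urn I: 0.37 × 0.06 = 0.0222
  Urn IV: 0.04 × 0.222 = 0.00888
  Urn VI: 0.12 × 0.0975 = 0.0117
  Urn V: 0.25 × 0.06 = 0.015
  Urn II: 0.22 × 0.015 = 0.0033
Sum = 0.06108.
P(Urn IV | evidence) = 0.00888 / 0.06108 ≈ 0.1454.

0.1454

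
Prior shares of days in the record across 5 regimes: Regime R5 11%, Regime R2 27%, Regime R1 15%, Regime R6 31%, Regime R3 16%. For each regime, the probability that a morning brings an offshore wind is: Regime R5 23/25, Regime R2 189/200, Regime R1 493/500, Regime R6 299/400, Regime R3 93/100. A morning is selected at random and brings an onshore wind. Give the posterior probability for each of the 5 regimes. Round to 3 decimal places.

Regime R5 0.076, Regime R2 0.129, Regime R1 0.018, Regime R6 0.679, Regime R3 0.097

Taking complements, P(onshore | each) = Regime R5 0.08, Regime R2 0.055, Regime R1 0.014, Regime R6 0.2525, Regime R3 0.07.
By Bayes' rule, posterior ∝ prior × likelihood:
  Regime R5: 0.11 × 0.08 = 0.0088
  Regime R2: 0.27 × 0.055 = 0.01485
  Regime R1: 0.15 × 0.014 = 0.0021
  Regime R6: 0.31 × 0.2525 = 0.078275
  Regime R3: 0.16 × 0.07 = 0.0112
Sum = 0.115225.
P(Regime R5 | onshore) = 0.0088/0.115225 ≈ 0.076
P(Regime R2 | onshore) = 0.01485/0.115225 ≈ 0.129
P(Regime R1 | onshore) = 0.0021/0.115225 ≈ 0.018
P(Regime R6 | onshore) = 0.078275/0.115225 ≈ 0.679
P(Regime R3 | onshore) = 0.0112/0.115225 ≈ 0.097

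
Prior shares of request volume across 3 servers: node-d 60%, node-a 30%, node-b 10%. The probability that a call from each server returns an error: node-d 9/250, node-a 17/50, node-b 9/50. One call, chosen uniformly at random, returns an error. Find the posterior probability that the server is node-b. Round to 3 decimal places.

0.127

Prior × likelihood for each hypothesis:
  node-d: 0.6 × 0.036 = 0.0216
  node-a: 0.3 × 0.34 = 0.102
  node-b: 0.1 × 0.18 = 0.018
Normalizing constant = 0.1416.
P(node-b | evidence) = 0.018 / 0.1416 ≈ 0.127.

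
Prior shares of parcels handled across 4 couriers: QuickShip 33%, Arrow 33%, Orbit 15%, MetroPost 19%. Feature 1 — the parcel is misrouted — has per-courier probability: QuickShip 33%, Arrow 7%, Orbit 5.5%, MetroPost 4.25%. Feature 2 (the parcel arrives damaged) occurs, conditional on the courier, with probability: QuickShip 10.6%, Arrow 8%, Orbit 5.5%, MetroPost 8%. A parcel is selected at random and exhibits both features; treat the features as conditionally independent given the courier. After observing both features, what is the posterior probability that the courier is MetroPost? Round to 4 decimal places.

0.0446

Compute prior × likelihood for every hypothesis:
  QuickShip: 0.33 × 0.33 × 0.106 = 0.0115434
  Arrow: 0.33 × 0.07 × 0.08 = 0.001848
  Orbit: 0.15 × 0.055 × 0.055 = 0.00045375
  MetroPost: 0.19 × 0.0425 × 0.08 = 0.000646
Sum = 0.01449115.
P(MetroPost | evidence) = 0.000646 / 0.01449115 ≈ 0.0446.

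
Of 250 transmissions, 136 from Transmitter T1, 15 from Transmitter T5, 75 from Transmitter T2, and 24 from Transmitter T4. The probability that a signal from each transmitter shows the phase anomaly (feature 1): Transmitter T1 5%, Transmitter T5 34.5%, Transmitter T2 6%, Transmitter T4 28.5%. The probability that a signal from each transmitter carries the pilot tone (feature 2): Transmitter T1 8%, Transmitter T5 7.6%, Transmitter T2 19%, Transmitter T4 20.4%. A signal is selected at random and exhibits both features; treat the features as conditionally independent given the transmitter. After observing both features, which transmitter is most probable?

Prior × likelihood for each hypothesis:
  Transmitter T1: 0.544 × 0.05 × 0.08 = 0.002176
  Transmitter T5: 0.06 × 0.345 × 0.076 = 0.0015732
  Transmitter T2: 0.3 × 0.06 × 0.19 = 0.00342
  Transmitter T4: 0.096 × 0.285 × 0.204 = 0.00558144
Normalizing constant = 0.01275064.
Largest term belongs to Transmitter T4, so Transmitter T4 is most probable.

Transmitter T4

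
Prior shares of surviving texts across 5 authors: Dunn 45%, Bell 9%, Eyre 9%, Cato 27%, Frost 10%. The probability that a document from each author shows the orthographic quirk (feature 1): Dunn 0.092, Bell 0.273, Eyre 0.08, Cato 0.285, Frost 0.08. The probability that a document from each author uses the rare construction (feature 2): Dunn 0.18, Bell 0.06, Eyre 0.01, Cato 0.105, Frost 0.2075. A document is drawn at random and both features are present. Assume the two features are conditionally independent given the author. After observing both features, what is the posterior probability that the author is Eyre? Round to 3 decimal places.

By Bayes' rule, posterior ∝ prior × likelihood:
  Dunn: 0.45 × 0.092 × 0.18 = 0.007452
  Bell: 0.09 × 0.273 × 0.06 = 0.0014742
  Eyre: 0.09 × 0.08 × 0.01 = 0.000072
  Cato: 0.27 × 0.285 × 0.105 = 0.00807975
  Frost: 0.1 × 0.08 × 0.2075 = 0.00166
Total = 0.01873795.
P(Eyre | evidence) = 0.000072 / 0.01873795 ≈ 0.004.

0.004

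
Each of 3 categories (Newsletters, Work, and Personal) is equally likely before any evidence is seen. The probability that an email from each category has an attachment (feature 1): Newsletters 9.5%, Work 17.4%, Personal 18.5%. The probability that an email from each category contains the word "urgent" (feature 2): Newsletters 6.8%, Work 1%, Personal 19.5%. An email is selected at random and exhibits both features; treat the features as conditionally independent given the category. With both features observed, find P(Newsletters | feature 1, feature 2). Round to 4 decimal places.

Since the prior is uniform, the posterior is proportional to the likelihood:
  Newsletters: 0.095 × 0.068 = 0.00646
  Work: 0.174 × 0.01 = 0.00174
  Personal: 0.185 × 0.195 = 0.036075
Sum = 0.044275.
P(Newsletters | evidence) = 0.00646 / 0.044275 ≈ 0.1459.

0.1459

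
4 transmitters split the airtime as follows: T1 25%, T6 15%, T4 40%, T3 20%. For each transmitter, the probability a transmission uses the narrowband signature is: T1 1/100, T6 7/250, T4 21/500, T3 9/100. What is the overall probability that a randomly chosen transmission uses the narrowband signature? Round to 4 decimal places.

Prior × likelihood for each hypothesis:
  T1: 0.25 × 0.01 = 0.0025
  T6: 0.15 × 0.028 = 0.0042
  T4: 0.4 × 0.042 = 0.0168
  T3: 0.2 × 0.09 = 0.018
P(narrowband) = 0.0025 + 0.0042 + 0.0168 + 0.018 = 0.0415 → 0.0415.

0.0415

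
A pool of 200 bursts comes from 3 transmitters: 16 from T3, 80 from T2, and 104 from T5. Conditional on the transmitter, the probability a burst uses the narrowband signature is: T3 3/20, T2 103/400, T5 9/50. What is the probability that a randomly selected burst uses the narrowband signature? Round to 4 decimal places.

By Bayes' rule, posterior ∝ prior × likelihood:
  T3: 0.08 × 0.15 = 0.012
  T2: 0.4 × 0.2575 = 0.103
  T5: 0.52 × 0.18 = 0.0936
P(narrowband) = 0.012 + 0.103 + 0.0936 = 0.2086 → 0.2086.

0.2086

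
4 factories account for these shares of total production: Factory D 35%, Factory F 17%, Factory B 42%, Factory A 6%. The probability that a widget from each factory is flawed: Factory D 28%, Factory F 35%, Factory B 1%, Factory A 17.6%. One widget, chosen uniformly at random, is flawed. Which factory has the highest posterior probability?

Prior × likelihood for each hypothesis:
  Factory D: 0.35 × 0.28 = 0.098
  Factory F: 0.17 × 0.35 = 0.0595
  Factory B: 0.42 × 0.01 = 0.0042
  Factory A: 0.06 × 0.176 = 0.01056
Normalizing constant = 0.17226.
Largest term belongs to Factory D, so Factory D is most probable.

Factory D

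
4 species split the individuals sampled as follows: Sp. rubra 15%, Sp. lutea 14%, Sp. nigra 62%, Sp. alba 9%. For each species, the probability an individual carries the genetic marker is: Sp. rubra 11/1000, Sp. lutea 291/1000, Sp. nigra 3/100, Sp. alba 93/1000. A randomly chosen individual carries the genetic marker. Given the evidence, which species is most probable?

Sp. lutea

Compute prior × likelihood for every hypothesis:
  Sp. rubra: 0.15 × 0.011 = 0.00165
  Sp. lutea: 0.14 × 0.291 = 0.04074
  Sp. nigra: 0.62 × 0.03 = 0.0186
  Sp. alba: 0.09 × 0.093 = 0.00837
Sum = 0.06936.
Largest term belongs to Sp. lutea, so Sp. lutea is most probable.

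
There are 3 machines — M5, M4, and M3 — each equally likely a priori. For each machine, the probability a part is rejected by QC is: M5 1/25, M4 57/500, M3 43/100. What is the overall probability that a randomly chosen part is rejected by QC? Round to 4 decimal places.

With a uniform prior (1/3 each), posterior ∝ likelihood:
  M5: 0.04
  M4: 0.114
  M3: 0.43
P(rejected) = (1/3) × (0.04 + 0.114 + 0.43) = 0.584/3 ≈ 0.1947.

0.1947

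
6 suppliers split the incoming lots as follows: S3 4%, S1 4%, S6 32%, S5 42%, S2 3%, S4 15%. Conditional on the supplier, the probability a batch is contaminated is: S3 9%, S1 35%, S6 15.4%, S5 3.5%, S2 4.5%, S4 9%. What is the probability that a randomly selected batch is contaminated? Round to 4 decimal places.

0.0964

Prior × likelihood for each hypothesis:
  S3: 0.04 × 0.09 = 0.0036
  S1: 0.04 × 0.35 = 0.014
  S6: 0.32 × 0.154 = 0.04928
  S5: 0.42 × 0.035 = 0.0147
  S2: 0.03 × 0.045 = 0.00135
  S4: 0.15 × 0.09 = 0.0135
P(contaminated) = 0.0036 + 0.014 + 0.04928 + 0.0147 + 0.00135 + 0.0135 = 0.09643 → 0.0964.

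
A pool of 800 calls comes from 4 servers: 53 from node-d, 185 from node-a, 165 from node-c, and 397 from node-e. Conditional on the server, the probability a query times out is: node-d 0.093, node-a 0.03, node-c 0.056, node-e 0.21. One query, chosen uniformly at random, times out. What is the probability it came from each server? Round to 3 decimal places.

node-d 0.048, node-a 0.054, node-c 0.090, node-e 0.809

Prior × likelihood for each hypothesis:
  node-d: 0.06625 × 0.093 = 0.00616125
  node-a: 0.23125 × 0.03 = 0.0069375
  node-c: 0.20625 × 0.056 = 0.01155
  node-e: 0.49625 × 0.21 = 0.1042125
Sum = 0.12886125.
P(node-d | timeout) = 0.00616125/0.12886125 ≈ 0.048
P(node-a | timeout) = 0.0069375/0.12886125 ≈ 0.054
P(node-c | timeout) = 0.01155/0.12886125 ≈ 0.090
P(node-e | timeout) = 0.1042125/0.12886125 ≈ 0.809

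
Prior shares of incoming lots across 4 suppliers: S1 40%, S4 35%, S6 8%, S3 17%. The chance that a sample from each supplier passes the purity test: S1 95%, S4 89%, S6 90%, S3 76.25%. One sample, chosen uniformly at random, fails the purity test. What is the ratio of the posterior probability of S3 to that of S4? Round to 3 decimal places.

1.049

Taking complements, P(off-spec | each) = S1 0.05, S4 0.11, S6 0.1, S3 0.2375.
By Bayes' rule, posterior ∝ prior × likelihood:
  S1: 0.4 × 0.05 = 0.02
  S4: 0.35 × 0.11 = 0.0385
  S6: 0.08 × 0.1 = 0.008
  S3: 0.17 × 0.2375 = 0.040375
Sum = 0.106875.
The ratio is 0.040375 / 0.0385 (the normalizer cancels) = 1.049.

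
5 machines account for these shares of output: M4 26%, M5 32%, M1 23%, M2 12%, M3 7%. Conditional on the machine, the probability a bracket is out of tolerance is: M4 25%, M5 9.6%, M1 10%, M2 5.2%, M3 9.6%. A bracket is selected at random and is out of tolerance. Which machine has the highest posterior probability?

M4

Unnormalized posteriors (prior × likelihood):
  M4: 0.26 × 0.25 = 0.065
  M5: 0.32 × 0.096 = 0.03072
  M1: 0.23 × 0.1 = 0.023
  M2: 0.12 × 0.052 = 0.00624
  M3: 0.07 × 0.096 = 0.00672
Normalizing constant = 0.13168.
Largest term belongs to M4, so M4 is most probable.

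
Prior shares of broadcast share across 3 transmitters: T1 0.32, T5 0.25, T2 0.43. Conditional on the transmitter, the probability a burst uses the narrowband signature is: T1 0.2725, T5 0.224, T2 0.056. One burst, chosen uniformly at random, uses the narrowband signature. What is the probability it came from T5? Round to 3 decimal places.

0.335

Compute prior × likelihood for every hypothesis:
  T1: 0.32 × 0.2725 = 0.0872
  T5: 0.25 × 0.224 = 0.056
  T2: 0.43 × 0.056 = 0.02408
Total = 0.16728.
P(T5 | evidence) = 0.056 / 0.16728 ≈ 0.335.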